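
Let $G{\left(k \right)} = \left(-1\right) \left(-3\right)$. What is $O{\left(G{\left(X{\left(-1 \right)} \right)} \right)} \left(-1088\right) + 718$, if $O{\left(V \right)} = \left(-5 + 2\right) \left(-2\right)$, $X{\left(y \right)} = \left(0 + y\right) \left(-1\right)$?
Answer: $-5810$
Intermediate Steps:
$X{\left(y \right)} = - y$ ($X{\left(y \right)} = y \left(-1\right) = - y$)
$G{\left(k \right)} = 3$
$O{\left(V \right)} = 6$ ($O{\left(V \right)} = \left(-3\right) \left(-2\right) = 6$)
$O{\left(G{\left(X{\left(-1 \right)} \right)} \right)} \left(-1088\right) + 718 = 6 \left(-1088\right) + 718 = -6528 + 718 = -5810$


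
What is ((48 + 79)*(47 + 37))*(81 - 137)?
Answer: -597408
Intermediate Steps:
((48 + 79)*(47 + 37))*(81 - 137) = (127*84)*(-56) = 10668*(-56) = -597408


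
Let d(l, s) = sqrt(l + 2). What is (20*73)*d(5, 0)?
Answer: 1460*sqrt(7) ≈ 3862.8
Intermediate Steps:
d(l, s) = sqrt(2 + l)
(20*73)*d(5, 0) = (20*73)*sqrt(2 + 5) = 1460*sqrt(7)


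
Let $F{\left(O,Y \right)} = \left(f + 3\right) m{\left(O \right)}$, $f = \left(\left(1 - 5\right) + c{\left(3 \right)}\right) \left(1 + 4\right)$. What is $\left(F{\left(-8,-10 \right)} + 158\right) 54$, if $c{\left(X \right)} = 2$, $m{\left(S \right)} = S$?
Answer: $11556$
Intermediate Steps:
$f = -10$ ($f = \left(\left(1 - 5\right) + 2\right) \left(1 + 4\right) = \left(\left(1 - 5\right) + 2\right) 5 = \left(-4 + 2\right) 5 = \left(-2\right) 5 = -10$)
$F{\left(O,Y \right)} = - 7 O$ ($F{\left(O,Y \right)} = \left(-10 + 3\right) O = - 7 O$)
$\left(F{\left(-8,-10 \right)} + 158\right) 54 = \left(\left(-7\right) \left(-8\right) + 158\right) 54 = \left(56 + 158\right) 54 = 214 \cdot 54 = 11556$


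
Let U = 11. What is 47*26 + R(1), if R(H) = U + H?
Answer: 1234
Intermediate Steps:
R(H) = 11 + H
47*26 + R(1) = 47*26 + (11 + 1) = 1222 + 12 = 1234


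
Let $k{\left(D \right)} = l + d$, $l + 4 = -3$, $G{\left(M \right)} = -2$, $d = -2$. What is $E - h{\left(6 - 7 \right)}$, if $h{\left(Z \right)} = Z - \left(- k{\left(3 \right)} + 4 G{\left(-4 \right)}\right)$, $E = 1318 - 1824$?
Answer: $-504$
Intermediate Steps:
$l = -7$ ($l = -4 - 3 = -7$)
$k{\left(D \right)} = -9$ ($k{\left(D \right)} = -7 - 2 = -9$)
$E = -506$
$h{\left(Z \right)} = -1 + Z$ ($h{\left(Z \right)} = Z - 1 = -1 + Z$)
$E - h{\left(6 - 7 \right)} = -506 - \left(-1 + \left(6 - 7\right)\right) = -506 - \left(-1 - 1\right) = -506 - -2 = -506 + 2 = -504$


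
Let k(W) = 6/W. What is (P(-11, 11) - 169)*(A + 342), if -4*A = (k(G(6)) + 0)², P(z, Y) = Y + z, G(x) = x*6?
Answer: -8322743/144 ≈ -57797.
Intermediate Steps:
G(x) = 6*x
A = -1/144 (A = -(6/((6*6)) + 0)²/4 = -(6/36 + 0)²/4 = -(6*(1/36) + 0)²/4 = -(⅙ + 0)²/4 = -(⅙)²/4 = -¼*1/36 = -1/144 ≈ -0.0069444)
(P(-11, 11) - 169)*(A + 342) = ((11 - 11) - 169)*(-1/144 + 342) = (0 - 169)*(49247/144) = -169*49247/144 = -8322743/144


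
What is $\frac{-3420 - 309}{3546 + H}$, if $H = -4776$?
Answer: $\frac{1243}{410} \approx 3.0317$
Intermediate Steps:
$\frac{-3420 - 309}{3546 + H} = \frac{-3420 - 309}{3546 - 4776} = - \frac{3729}{-1230} = \left(-3729\right) \left(- \frac{1}{1230}\right) = \frac{1243}{410}$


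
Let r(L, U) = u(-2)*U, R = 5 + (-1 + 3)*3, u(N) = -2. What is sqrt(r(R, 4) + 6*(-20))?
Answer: 8*I*sqrt(2) ≈ 11.314*I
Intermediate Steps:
R = 11 (R = 5 + 2*3 = 5 + 6 = 11)
r(L, U) = -2*U
sqrt(r(R, 4) + 6*(-20)) = sqrt(-2*4 + 6*(-20)) = sqrt(-8 - 120) = sqrt(-128) = 8*I*sqrt(2)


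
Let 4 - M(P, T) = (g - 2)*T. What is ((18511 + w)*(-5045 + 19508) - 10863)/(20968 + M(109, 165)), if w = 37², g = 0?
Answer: 287513577/21302 ≈ 13497.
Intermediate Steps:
w = 1369
M(P, T) = 4 + 2*T (M(P, T) = 4 - (0 - 2)*T = 4 - (-2)*T = 4 + 2*T)
((18511 + w)*(-5045 + 19508) - 10863)/(20968 + M(109, 165)) = ((18511 + 1369)*(-5045 + 19508) - 10863)/(20968 + (4 + 2*165)) = (19880*14463 - 10863)/(20968 + (4 + 330)) = (287524440 - 10863)/(20968 + 334) = 287513577/21302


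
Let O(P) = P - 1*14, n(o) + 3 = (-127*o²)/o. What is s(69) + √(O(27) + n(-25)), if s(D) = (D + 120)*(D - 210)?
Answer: -26649 + 7*√65 ≈ -26593.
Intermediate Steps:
s(D) = (-210 + D)*(120 + D) (s(D) = (120 + D)*(-210 + D) = (-210 + D)*(120 + D))
n(o) = -3 - 127*o (n(o) = -3 + (-127*o²)/o = -3 - 127*o)
O(P) = -14 + P (O(P) = P - 14 = -14 + P)
s(69) + √(O(27) + n(-25)) = (-25200 + 69² - 90*69) + √((-14 + 27) + (-3 - 127*(-25))) = (-25200 + 4761 - 6210) + √(13 + (-3 + 3175)) = -26649 + √(13 + 3172) = -26649 + √3185 = -26649 + 7*√65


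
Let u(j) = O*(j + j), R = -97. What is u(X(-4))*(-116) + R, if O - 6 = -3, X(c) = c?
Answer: 2687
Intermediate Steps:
O = 3 (O = 6 - 3 = 3)
u(j) = 6*j (u(j) = 3*(j + j) = 3*(2*j) = 6*j)
u(X(-4))*(-116) + R = (6*(-4))*(-116) - 97 = -24*(-116) - 97 = 2784 - 97 = 2687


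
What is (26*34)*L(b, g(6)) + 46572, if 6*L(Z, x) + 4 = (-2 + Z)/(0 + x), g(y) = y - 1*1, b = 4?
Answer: 230208/5 ≈ 46042.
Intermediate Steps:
g(y) = -1 + y (g(y) = y - 1 = -1 + y)
L(Z, x) = -⅔ + (-2 + Z)/(6*x) (L(Z, x) = -⅔ + ((-2 + Z)/(0 + x))/6 = -⅔ + ((-2 + Z)/x)/6 = -⅔ + (-2 + Z)/(6*x))
(26*34)*L(b, g(6)) + 46572 = (26*34)*((-2 + 4 - 4*(-1 + 6))/(6*(-1 + 6))) + 46572 = 884*((⅙)*(-2 + 4 - 4*5)/5) + 46572 = 884*((⅙)*(⅕)*(-2 + 4 - 20)) + 46572 = 884*((⅙)*(⅕)*(-18)) + 46572 = 884*(-⅗) + 46572 = -2652/5 + 46572 = 230208/5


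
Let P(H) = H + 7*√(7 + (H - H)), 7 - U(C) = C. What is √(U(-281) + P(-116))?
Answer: √(172 + 7*√7) ≈ 13.803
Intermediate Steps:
U(C) = 7 - C
P(H) = H + 7*√7 (P(H) = H + 7*√(7 + 0) = H + 7*√7)
√(U(-281) + P(-116)) = √((7 - 1*(-281)) + (-116 + 7*√7)) = √((7 + 281) + (-116 + 7*√7)) = √(288 + (-116 + 7*√7)) = √(172 + 7*√7)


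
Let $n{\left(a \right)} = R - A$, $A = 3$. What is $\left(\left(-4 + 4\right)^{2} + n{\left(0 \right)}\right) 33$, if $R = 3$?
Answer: $0$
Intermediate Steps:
$n{\left(a \right)} = 0$ ($n{\left(a \right)} = 3 - 3 = 0$)
$\left(\left(-4 + 4\right)^{2} + n{\left(0 \right)}\right) 33 = \left(\left(-4 + 4\right)^{2} + 0\right) 33 = \left(0^{2} + 0\right) 33 = \left(0 + 0\right) 33 = 0 \cdot 33 = 0$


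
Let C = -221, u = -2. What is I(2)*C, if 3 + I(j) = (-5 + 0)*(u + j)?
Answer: 663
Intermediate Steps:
I(j) = 7 - 5*j (I(j) = -3 + (-5 + 0)*(-2 + j) = -3 - 5*(-2 + j) = -3 + (10 - 5*j) = 7 - 5*j)
I(2)*C = (7 - 5*2)*(-221) = (7 - 10)*(-221) = -3*(-221) = 663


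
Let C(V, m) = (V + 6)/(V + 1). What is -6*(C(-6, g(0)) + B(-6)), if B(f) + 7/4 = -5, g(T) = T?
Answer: 81/2 ≈ 40.500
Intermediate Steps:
C(V, m) = (6 + V)/(1 + V)
B(f) = -27/4 (B(f) = -7/4 - 5 = -27/4)
-6*(C(-6, g(0)) + B(-6)) = -6*((6 - 6)/(1 - 6) - 27/4) = -6*(0/(-5) - 27/4) = -6*(-⅕*0 - 27/4) = -6*(0 - 27/4) = -6*(-27/4) = 81/2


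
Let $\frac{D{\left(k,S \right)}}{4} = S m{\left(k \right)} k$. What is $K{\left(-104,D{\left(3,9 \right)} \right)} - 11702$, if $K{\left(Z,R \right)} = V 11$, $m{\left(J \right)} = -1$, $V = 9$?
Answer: $-11603$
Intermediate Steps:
$D{\left(k,S \right)} = - 4 S k$ ($D{\left(k,S \right)} = 4 S \left(-1\right) k = 4 - S k = 4 \left(- S k\right) = - 4 S k$)
$K{\left(Z,R \right)} = 99$ ($K{\left(Z,R \right)} = 9 \cdot 11 = 99$)
$K{\left(-104,D{\left(3,9 \right)} \right)} - 11702 = 99 - 11702 = -11603$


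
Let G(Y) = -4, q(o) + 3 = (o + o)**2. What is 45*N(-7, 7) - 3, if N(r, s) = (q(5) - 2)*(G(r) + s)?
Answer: 12822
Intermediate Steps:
q(o) = -3 + 4*o**2 (q(o) = -3 + (o + o)**2 = -3 + (2*o)**2 = -3 + 4*o**2)
N(r, s) = -380 + 95*s (N(r, s) = ((-3 + 4*5**2) - 2)*(-4 + s) = ((-3 + 4*25) - 2)*(-4 + s) = ((-3 + 100) - 2)*(-4 + s) = (97 - 2)*(-4 + s) = 95*(-4 + s) = -380 + 95*s)
45*N(-7, 7) - 3 = 45*(-380 + 95*7) - 3 = 45*(-380 + 665) - 3 = 45*285 - 3 = 12825 - 3 = 12822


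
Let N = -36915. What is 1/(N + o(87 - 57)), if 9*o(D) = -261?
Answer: -1/36944 ≈ -2.7068e-5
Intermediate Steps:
o(D) = -29 (o(D) = (⅑)*(-261) = -29)
1/(N + o(87 - 57)) = 1/(-36915 - 29) = 1/(-36944) = -1/36944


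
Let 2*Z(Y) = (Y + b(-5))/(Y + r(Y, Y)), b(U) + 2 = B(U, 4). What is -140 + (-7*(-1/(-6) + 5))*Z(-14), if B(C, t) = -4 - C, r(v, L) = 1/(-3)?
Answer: -27335/172 ≈ -158.92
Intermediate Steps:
r(v, L) = -1/3
b(U) = -6 - U (b(U) = -2 + (-4 - U) = -6 - U)
Z(Y) = (-1 + Y)/(2*(-1/3 + Y)) (Z(Y) = ((Y + (-6 - 1*(-5)))/(Y - 1/3))/2 = ((Y + (-6 + 5))/(-1/3 + Y))/2 = ((Y - 1)/(-1/3 + Y))/2 = ((-1 + Y)/(-1/3 + Y))/2 = (-1 + Y)/(2*(-1/3 + Y)))
-140 + (-7*(-1/(-6) + 5))*Z(-14) = -140 + (-7*(-1/(-6) + 5))*(3*(-1 - 14)/(2*(-1 + 3*(-14)))) = -140 + (-7*(-1*(-1/6) + 5))*((3/2)*(-15)/(-1 - 42)) = -140 + (-7*(1/6 + 5))*((3/2)*(-15)/(-43)) = -140 + (-7*31/6)*((3/2)*(-1/43)*(-15)) = -140 - 217/6*45/86 = -140 - 3255/172 = -27335/172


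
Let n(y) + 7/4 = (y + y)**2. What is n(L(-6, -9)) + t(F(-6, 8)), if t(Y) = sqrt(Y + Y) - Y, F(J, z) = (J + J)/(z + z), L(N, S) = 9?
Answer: 323 + I*sqrt(6)/2 ≈ 323.0 + 1.2247*I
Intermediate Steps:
F(J, z) = J/z (F(J, z) = (2*J)/((2*z)) = (2*J)*(1/(2*z)) = J/z)
n(y) = -7/4 + 4*y**2 (n(y) = -7/4 + (y + y)**2 = -7/4 + (2*y)**2 = -7/4 + 4*y**2)
t(Y) = -Y + sqrt(2)*sqrt(Y) (t(Y) = sqrt(2*Y) - Y = sqrt(2)*sqrt(Y) - Y = -Y + sqrt(2)*sqrt(Y))
n(L(-6, -9)) + t(F(-6, 8)) = (-7/4 + 4*9**2) + (-(-6)/8 + sqrt(2)*sqrt(-6/8)) = (-7/4 + 4*81) + (-(-6)/8 + sqrt(2)*sqrt(-6*1/8)) = (-7/4 + 324) + (-1*(-3/4) + sqrt(2)*sqrt(-3/4)) = 1289/4 + (3/4 + sqrt(2)*(I*sqrt(3)/2)) = 1289/4 + (3/4 + I*sqrt(6)/2) = 323 + I*sqrt(6)/2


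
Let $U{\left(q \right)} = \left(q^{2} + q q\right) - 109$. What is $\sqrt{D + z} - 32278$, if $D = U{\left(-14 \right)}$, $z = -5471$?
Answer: $-32278 + 2 i \sqrt{1297} \approx -32278.0 + 72.028 i$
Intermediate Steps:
$U{\left(q \right)} = -109 + 2 q^{2}$ ($U{\left(q \right)} = \left(q^{2} + q^{2}\right) - 109 = 2 q^{2} - 109 = -109 + 2 q^{2}$)
$D = 283$ ($D = -109 + 2 \left(-14\right)^{2} = -109 + 2 \cdot 196 = -109 + 392 = 283$)
$\sqrt{D + z} - 32278 = \sqrt{283 - 5471} - 32278 = \sqrt{-5188} - 32278 = 2 i \sqrt{1297} - 32278 = -32278 + 2 i \sqrt{1297}$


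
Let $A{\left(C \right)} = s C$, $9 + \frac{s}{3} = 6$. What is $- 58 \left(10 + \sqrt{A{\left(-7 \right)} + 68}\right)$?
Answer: $-580 - 58 \sqrt{131} \approx -1243.8$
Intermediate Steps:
$s = -9$ ($s = -27 + 3 \cdot 6 = -27 + 18 = -9$)
$A{\left(C \right)} = - 9 C$
$- 58 \left(10 + \sqrt{A{\left(-7 \right)} + 68}\right) = - 58 \left(10 + \sqrt{\left(-9\right) \left(-7\right) + 68}\right) = - 58 \left(10 + \sqrt{63 + 68}\right) = - 58 \left(10 + \sqrt{131}\right) = -580 - 58 \sqrt{131}$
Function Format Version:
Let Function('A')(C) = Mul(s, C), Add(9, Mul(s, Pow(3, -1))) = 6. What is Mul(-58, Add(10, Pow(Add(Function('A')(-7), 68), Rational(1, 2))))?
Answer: Add(-580, Mul(-58, Pow(131, Rational(1, 2)))) ≈ -1243.8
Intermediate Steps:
s = -9 (s = Add(-27, Mul(3, 6)) = Add(-27, 18) = -9)
Function('A')(C) = Mul(-9, C)
Mul(-58, Add(10, Pow(Add(Function('A')(-7), 68), Rational(1, 2)))) = Mul(-58, Add(10, Pow(Add(Mul(-9, -7), 68), Rational(1, 2)))) = Mul(-58, Add(10, Pow(Add(63, 68), Rational(1, 2)))) = Mul(-58, Add(10, Pow(131, Rational(1, 2)))) = Add(-580, Mul(-58, Pow(131, Rational(1, 2))))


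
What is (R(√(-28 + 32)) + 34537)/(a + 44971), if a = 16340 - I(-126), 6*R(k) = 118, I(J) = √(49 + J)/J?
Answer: 4805220195720/8525499819239 - 622020*I*√77/8525499819239 ≈ 0.56363 - 6.4022e-7*I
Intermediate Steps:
I(J) = √(49 + J)/J
R(k) = 59/3 (R(k) = (⅙)*118 = 59/3)
a = 16340 + I*√77/126 (a = 16340 - √(49 - 126)/(-126) = 16340 - (-1)*√(-77)/126 = 16340 - (-1)*I*√77/126 = 16340 + I*√77/126 ≈ 16340.0 + 0.069643*I)
(R(√(-28 + 32)) + 34537)/(a + 44971) = (59/3 + 34537)/((16340 + I*√77/126) + 44971) = 103670/(3*(61311 + I*√77/126))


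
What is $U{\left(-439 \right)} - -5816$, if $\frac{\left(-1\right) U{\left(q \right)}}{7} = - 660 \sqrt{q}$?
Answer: $5816 + 4620 i \sqrt{439} \approx 5816.0 + 96800.0 i$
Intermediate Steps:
$U{\left(q \right)} = 4620 \sqrt{q}$ ($U{\left(q \right)} = - 7 \left(- 660 \sqrt{q}\right) = 4620 \sqrt{q}$)
$U{\left(-439 \right)} - -5816 = 4620 \sqrt{-439} - -5816 = 4620 i \sqrt{439} + 5816 = 5816 + 4620 i \sqrt{439}$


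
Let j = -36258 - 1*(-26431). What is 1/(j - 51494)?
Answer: -1/61321 ≈ -1.6308e-5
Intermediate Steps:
j = -9827 (j = -36258 + 26431 = -9827)
1/(j - 51494) = 1/(-9827 - 51494) = 1/(-61321) = -1/61321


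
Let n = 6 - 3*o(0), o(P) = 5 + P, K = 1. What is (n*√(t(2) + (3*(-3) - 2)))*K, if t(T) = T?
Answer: -27*I ≈ -27.0*I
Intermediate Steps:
n = -9 (n = 6 - 3*(5 + 0) = 6 - 3*5 = 6 - 15 = -9)
(n*√(t(2) + (3*(-3) - 2)))*K = -9*√(2 + (3*(-3) - 2))*1 = -9*√(2 + (-9 - 2))*1 = -9*√(2 - 11)*1 = -27*I*1 = -27*I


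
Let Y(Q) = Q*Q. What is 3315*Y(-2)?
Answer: 13260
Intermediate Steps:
Y(Q) = Q²
3315*Y(-2) = 3315*(-2)² = 3315*4 = 13260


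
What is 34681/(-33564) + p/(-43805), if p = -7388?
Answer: -1271230373/1470271020 ≈ -0.86462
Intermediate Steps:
34681/(-33564) + p/(-43805) = 34681/(-33564) - 7388/(-43805) = 34681*(-1/33564) - 7388*(-1/43805) = -34681/33564 + 7388/43805 = -1271230373/1470271020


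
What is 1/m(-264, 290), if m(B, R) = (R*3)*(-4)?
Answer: -1/3480 ≈ -0.00028736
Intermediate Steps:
m(B, R) = -12*R (m(B, R) = (3*R)*(-4) = -12*R)
1/m(-264, 290) = 1/(-12*290) = 1/(-3480) = -1/3480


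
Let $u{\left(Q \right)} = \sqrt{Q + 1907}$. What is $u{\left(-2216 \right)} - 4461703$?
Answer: $-4461703 + i \sqrt{309} \approx -4.4617 \cdot 10^{6} + 17.578 i$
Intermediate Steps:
$u{\left(Q \right)} = \sqrt{1907 + Q}$
$u{\left(-2216 \right)} - 4461703 = \sqrt{1907 - 2216} - 4461703 = \sqrt{-309} - 4461703 = i \sqrt{309} - 4461703 = -4461703 + i \sqrt{309}$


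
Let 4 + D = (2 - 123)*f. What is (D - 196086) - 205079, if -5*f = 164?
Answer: -1986001/5 ≈ -3.9720e+5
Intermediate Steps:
f = -164/5 (f = -⅕*164 = -164/5 ≈ -32.800)
D = 19824/5 (D = -4 + (2 - 123)*(-164/5) = -4 - 121*(-164/5) = -4 + 19844/5 = 19824/5 ≈ 3964.8)
(D - 196086) - 205079 = (19824/5 - 196086) - 205079 = -960606/5 - 205079 = -1986001/5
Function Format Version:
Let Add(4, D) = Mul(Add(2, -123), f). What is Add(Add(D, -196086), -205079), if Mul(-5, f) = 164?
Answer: Rational(-1986001, 5) ≈ -3.9720e+5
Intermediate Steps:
f = Rational(-164, 5) (f = Mul(Rational(-1, 5), 164) = Rational(-164, 5) ≈ -32.800)
D = Rational(19824, 5) (D = Add(-4, Mul(Add(2, -123), Rational(-164, 5))) = Add(-4, Mul(-121, Rational(-164, 5))) = Add(-4, Rational(19844, 5)) = Rational(19824, 5) ≈ 3964.8)
Add(Add(D, -196086), -205079) = Add(Add(Rational(19824, 5), -196086), -205079) = Add(Rational(-960606, 5), -205079) = Rational(-1986001, 5)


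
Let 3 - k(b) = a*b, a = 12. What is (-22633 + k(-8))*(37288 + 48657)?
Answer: -1936684630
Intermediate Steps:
k(b) = 3 - 12*b
(-22633 + k(-8))*(37288 + 48657) = (-22633 + (3 - 12*(-8)))*(37288 + 48657) = (-22633 + (3 + 96))*85945 = (-22633 + 99)*85945 = -22534*85945 = -1936684630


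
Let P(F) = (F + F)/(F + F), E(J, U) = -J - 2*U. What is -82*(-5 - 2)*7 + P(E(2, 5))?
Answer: 4019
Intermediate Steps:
P(F) = 1 (P(F) = (2*F)/((2*F)) = (2*F)*(1/(2*F)) = 1)
-82*(-5 - 2)*7 + P(E(2, 5)) = -82*(-5 - 2)*7 + 1 = -(-574)*7 + 1 = -82*(-49) + 1 = 4018 + 1 = 4019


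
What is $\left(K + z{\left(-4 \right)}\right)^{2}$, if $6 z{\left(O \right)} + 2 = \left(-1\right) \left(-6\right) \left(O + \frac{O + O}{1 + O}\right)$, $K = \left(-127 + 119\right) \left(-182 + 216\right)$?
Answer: $\frac{674041}{9} \approx 74894.0$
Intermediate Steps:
$K = -272$ ($K = \left(-8\right) 34 = -272$)
$z{\left(O \right)} = - \frac{1}{3} + O + \frac{2 O}{1 + O}$ ($z{\left(O \right)} = - \frac{1}{3} + \frac{\left(-1\right) \left(-6\right) \left(O + \frac{O + O}{1 + O}\right)}{6} = - \frac{1}{3} + \frac{6 \left(O + \frac{2 O}{1 + O}\right)}{6} = - \frac{1}{3} + \frac{6 O + \frac{12 O}{1 + O}}{6} = - \frac{1}{3} + \left(O + \frac{2 O}{1 + O}\right) = - \frac{1}{3} + O + \frac{2 O}{1 + O}$)
$\left(K + z{\left(-4 \right)}\right)^{2} = \left(-272 + \frac{-1 + 3 \left(-4\right)^{2} + 8 \left(-4\right)}{3 \left(1 - 4\right)}\right)^{2} = \left(-272 + \frac{-1 + 3 \cdot 16 - 32}{3 \left(-3\right)}\right)^{2} = \left(-272 + \frac{1}{3} \left(- \frac{1}{3}\right) \left(-1 + 48 - 32\right)\right)^{2} = \left(-272 + \frac{1}{3} \left(- \frac{1}{3}\right) 15\right)^{2} = \left(-272 - \frac{5}{3}\right)^{2} = \left(- \frac{821}{3}\right)^{2} = \frac{674041}{9}$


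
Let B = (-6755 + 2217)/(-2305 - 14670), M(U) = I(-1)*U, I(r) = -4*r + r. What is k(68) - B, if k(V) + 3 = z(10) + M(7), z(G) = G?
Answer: 470762/16975 ≈ 27.733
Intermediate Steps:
I(r) = -3*r
M(U) = 3*U (M(U) = (-3*(-1))*U = 3*U)
B = 4538/16975 (B = -4538/(-16975) = -4538*(-1/16975) = 4538/16975 ≈ 0.26733)
k(V) = 28 (k(V) = -3 + (10 + 3*7) = -3 + (10 + 21) = -3 + 31 = 28)
k(68) - B = 28 - 1*4538/16975 = 28 - 4538/16975 = 470762/16975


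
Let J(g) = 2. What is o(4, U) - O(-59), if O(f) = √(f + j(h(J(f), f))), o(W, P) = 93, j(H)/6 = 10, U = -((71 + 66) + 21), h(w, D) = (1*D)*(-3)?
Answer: 92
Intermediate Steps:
h(w, D) = -3*D (h(w, D) = D*(-3) = -3*D)
U = -158 (U = -(137 + 21) = -1*158 = -158)
j(H) = 60 (j(H) = 6*10 = 60)
O(f) = √(60 + f) (O(f) = √(f + 60) = √(60 + f))
o(4, U) - O(-59) = 93 - √(60 - 59) = 93 - √1 = 93 - 1*1 = 93 - 1 = 92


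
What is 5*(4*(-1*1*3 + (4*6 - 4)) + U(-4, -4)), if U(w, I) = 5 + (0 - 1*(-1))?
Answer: 370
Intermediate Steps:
U(w, I) = 6 (U(w, I) = 5 + (0 + 1) = 5 + 1 = 6)
5*(4*(-1*1*3 + (4*6 - 4)) + U(-4, -4)) = 5*(4*(-1*1*3 + (4*6 - 4)) + 6) = 5*(4*(-1*3 + (24 - 4)) + 6) = 5*(4*(-3 + 20) + 6) = 5*(4*17 + 6) = 5*(68 + 6) = 5*74 = 370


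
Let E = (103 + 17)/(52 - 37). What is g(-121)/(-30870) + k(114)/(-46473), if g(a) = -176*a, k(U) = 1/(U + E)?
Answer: -2874811663/4167233910 ≈ -0.68986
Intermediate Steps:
E = 8 (E = 120/15 = 120*(1/15) = 8)
k(U) = 1/(8 + U) (k(U) = 1/(U + 8) = 1/(8 + U))
g(-121)/(-30870) + k(114)/(-46473) = -176*(-121)/(-30870) + 1/((8 + 114)*(-46473)) = 21296*(-1/30870) - 1/46473/122 = -10648/15435 + (1/122)*(-1/46473) = -10648/15435 - 1/5669706 = -2874811663/4167233910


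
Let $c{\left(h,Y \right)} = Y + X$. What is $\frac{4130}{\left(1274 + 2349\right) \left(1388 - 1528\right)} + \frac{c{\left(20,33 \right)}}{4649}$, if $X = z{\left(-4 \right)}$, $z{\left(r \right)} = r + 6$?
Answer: $- \frac{20681}{33686654} \approx -0.00061392$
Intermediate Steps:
$z{\left(r \right)} = 6 + r$
$X = 2$ ($X = 6 - 4 = 2$)
$c{\left(h,Y \right)} = 2 + Y$ ($c{\left(h,Y \right)} = Y + 2 = 2 + Y$)
$\frac{4130}{\left(1274 + 2349\right) \left(1388 - 1528\right)} + \frac{c{\left(20,33 \right)}}{4649} = \frac{4130}{\left(1274 + 2349\right) \left(1388 - 1528\right)} + \frac{2 + 33}{4649} = \frac{4130}{3623 \left(-140\right)} + 35 \cdot \frac{1}{4649} = \frac{4130}{-507220} + \frac{35}{4649} = 4130 \left(- \frac{1}{507220}\right) + \frac{35}{4649} = - \frac{59}{7246} + \frac{35}{4649} = - \frac{20681}{33686654}$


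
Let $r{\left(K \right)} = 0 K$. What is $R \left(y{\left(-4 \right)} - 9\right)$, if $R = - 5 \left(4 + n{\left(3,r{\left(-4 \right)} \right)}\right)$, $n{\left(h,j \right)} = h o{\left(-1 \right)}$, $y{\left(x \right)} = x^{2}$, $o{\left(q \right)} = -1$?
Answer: $-35$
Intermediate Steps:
$r{\left(K \right)} = 0$
$n{\left(h,j \right)} = - h$ ($n{\left(h,j \right)} = h \left(-1\right) = - h$)
$R = -5$ ($R = - 5 \left(4 - 3\right) = \left(-5\right) 1 = -5$)
$R \left(y{\left(-4 \right)} - 9\right) = - 5 \left(\left(-4\right)^{2} - 9\right) = - 5 \left(16 - 9\right) = \left(-5\right) 7 = -35$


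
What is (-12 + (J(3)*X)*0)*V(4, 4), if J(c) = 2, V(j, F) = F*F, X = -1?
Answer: -192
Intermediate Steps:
V(j, F) = F**2
(-12 + (J(3)*X)*0)*V(4, 4) = (-12 + (2*(-1))*0)*4**2 = (-12 - 2*0)*16 = (-12 + 0)*16 = -12*16 = -192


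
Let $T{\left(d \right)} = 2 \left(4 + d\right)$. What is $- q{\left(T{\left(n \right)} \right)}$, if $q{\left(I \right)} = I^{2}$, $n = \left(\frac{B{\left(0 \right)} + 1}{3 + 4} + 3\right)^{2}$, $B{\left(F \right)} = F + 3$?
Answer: $- \frac{2696164}{2401} \approx -1122.9$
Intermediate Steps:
$B{\left(F \right)} = 3 + F$
$n = \frac{625}{49}$ ($n = \left(\frac{\left(3 + 0\right) + 1}{3 + 4} + 3\right)^{2} = \left(\frac{3 + 1}{7} + 3\right)^{2} = \left(4 \cdot \frac{1}{7} + 3\right)^{2} = \left(\frac{4}{7} + 3\right)^{2} = \left(\frac{25}{7}\right)^{2} = \frac{625}{49} \approx 12.755$)
$T{\left(d \right)} = 8 + 2 d$
$- q{\left(T{\left(n \right)} \right)} = - \left(8 + 2 \cdot \frac{625}{49}\right)^{2} = - \left(8 + \frac{1250}{49}\right)^{2} = - \left(\frac{1642}{49}\right)^{2} = \left(-1\right) \frac{2696164}{2401} = - \frac{2696164}{2401}$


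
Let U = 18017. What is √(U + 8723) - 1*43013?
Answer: -43013 + 2*√6685 ≈ -42850.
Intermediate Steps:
√(U + 8723) - 1*43013 = √(18017 + 8723) - 1*43013 = √26740 - 43013 = 2*√6685 - 43013 = -43013 + 2*√6685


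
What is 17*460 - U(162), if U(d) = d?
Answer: 7658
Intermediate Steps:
17*460 - U(162) = 17*460 - 1*162 = 7820 - 162 = 7658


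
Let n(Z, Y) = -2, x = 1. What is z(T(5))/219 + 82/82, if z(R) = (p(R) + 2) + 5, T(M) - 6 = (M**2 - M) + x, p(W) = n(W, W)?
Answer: 224/219 ≈ 1.0228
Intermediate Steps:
p(W) = -2
T(M) = 7 + M**2 - M (T(M) = 6 + ((M**2 - M) + 1) = 6 + (1 + M**2 - M) = 7 + M**2 - M)
z(R) = 5 (z(R) = (-2 + 2) + 5 = 0 + 5 = 5)
z(T(5))/219 + 82/82 = 5/219 + 82/82 = 5*(1/219) + 82*(1/82) = 5/219 + 1 = 224/219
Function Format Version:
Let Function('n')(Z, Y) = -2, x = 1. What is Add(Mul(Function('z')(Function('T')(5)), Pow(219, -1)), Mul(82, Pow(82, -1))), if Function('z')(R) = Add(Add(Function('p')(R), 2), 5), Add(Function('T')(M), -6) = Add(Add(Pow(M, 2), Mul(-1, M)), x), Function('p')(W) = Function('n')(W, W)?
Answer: Rational(224, 219) ≈ 1.0228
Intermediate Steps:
Function('p')(W) = -2
Function('T')(M) = Add(7, Pow(M, 2), Mul(-1, M)) (Function('T')(M) = Add(6, Add(Add(Pow(M, 2), Mul(-1, M)), 1)) = Add(6, Add(1, Pow(M, 2), Mul(-1, M))) = Add(7, Pow(M, 2), Mul(-1, M)))
Function('z')(R) = 5 (Function('z')(R) = Add(Add(-2, 2), 5) = Add(0, 5) = 5)
Add(Mul(Function('z')(Function('T')(5)), Pow(219, -1)), Mul(82, Pow(82, -1))) = Add(Mul(5, Pow(219, -1)), Mul(82, Pow(82, -1))) = Add(Mul(5, Rational(1, 219)), Mul(82, Rational(1, 82))) = Add(Rational(5, 219), 1) = Rational(224, 219)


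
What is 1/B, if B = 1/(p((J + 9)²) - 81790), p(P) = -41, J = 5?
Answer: -81831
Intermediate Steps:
B = -1/81831 (B = 1/(-41 - 81790) = 1/(-81831) = -1/81831 ≈ -1.2220e-5)
1/B = 1/(-1/81831) = -81831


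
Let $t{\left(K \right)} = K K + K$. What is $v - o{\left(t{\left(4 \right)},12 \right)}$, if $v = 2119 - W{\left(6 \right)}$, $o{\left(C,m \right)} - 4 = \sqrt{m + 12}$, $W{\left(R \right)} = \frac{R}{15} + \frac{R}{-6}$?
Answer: $\frac{10578}{5} - 2 \sqrt{6} \approx 2110.7$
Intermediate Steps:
$t{\left(K \right)} = K + K^{2}$ ($t{\left(K \right)} = K^{2} + K = K + K^{2}$)
$W{\left(R \right)} = - \frac{R}{10}$ ($W{\left(R \right)} = R \frac{1}{15} + R \left(- \frac{1}{6}\right) = \frac{R}{15} - \frac{R}{6} = - \frac{R}{10}$)
$o{\left(C,m \right)} = 4 + \sqrt{12 + m}$ ($o{\left(C,m \right)} = 4 + \sqrt{m + 12} = 4 + \sqrt{12 + m}$)
$v = \frac{10598}{5}$ ($v = 2119 - \left(- \frac{1}{10}\right) 6 = 2119 - - \frac{3}{5} = 2119 + \frac{3}{5} = \frac{10598}{5} \approx 2119.6$)
$v - o{\left(t{\left(4 \right)},12 \right)} = \frac{10598}{5} - \left(4 + \sqrt{12 + 12}\right) = \frac{10598}{5} - \left(4 + \sqrt{24}\right) = \frac{10598}{5} - \left(4 + 2 \sqrt{6}\right) = \frac{10578}{5} - 2 \sqrt{6}$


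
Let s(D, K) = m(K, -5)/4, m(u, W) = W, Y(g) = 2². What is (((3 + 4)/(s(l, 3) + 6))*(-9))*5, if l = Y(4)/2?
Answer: -1260/19 ≈ -66.316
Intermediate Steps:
Y(g) = 4
l = 2 (l = 4/2 = 4*(½) = 2)
s(D, K) = -5/4
(((3 + 4)/(s(l, 3) + 6))*(-9))*5 = (((3 + 4)/(-5/4 + 6))*(-9))*5 = ((7/(19/4))*(-9))*5 = ((7*(4/19))*(-9))*5 = ((28/19)*(-9))*5 = -252/19*5 = -1260/19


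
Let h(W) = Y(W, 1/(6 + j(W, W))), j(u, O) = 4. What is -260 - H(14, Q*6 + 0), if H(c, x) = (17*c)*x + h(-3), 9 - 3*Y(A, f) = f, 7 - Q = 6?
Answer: -50729/30 ≈ -1691.0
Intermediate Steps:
Q = 1 (Q = 7 - 1*6 = 7 - 6 = 1)
Y(A, f) = 3 - f/3
h(W) = 89/30 (h(W) = 3 - 1/(3*(6 + 4)) = 3 - ⅓/10 = 3 - ⅓*⅒ = 3 - 1/30 = 89/30)
H(c, x) = 89/30 + 17*c*x (H(c, x) = (17*c)*x + 89/30 = 17*c*x + 89/30 = 89/30 + 17*c*x)
-260 - H(14, Q*6 + 0) = -260 - (89/30 + 17*14*(1*6 + 0)) = -260 - (89/30 + 17*14*(6 + 0)) = -260 - (89/30 + 17*14*6) = -260 - (89/30 + 1428) = -260 - 1*42929/30 = -260 - 42929/30 = -50729/30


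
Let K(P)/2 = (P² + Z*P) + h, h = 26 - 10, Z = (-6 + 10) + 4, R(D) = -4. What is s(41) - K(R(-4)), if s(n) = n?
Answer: 41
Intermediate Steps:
Z = 8 (Z = 4 + 4 = 8)
h = 16
K(P) = 32 + 2*P² + 16*P (K(P) = 2*((P² + 8*P) + 16) = 2*(16 + P² + 8*P) = 32 + 2*P² + 16*P)
s(41) - K(R(-4)) = 41 - (32 + 2*(-4)² + 16*(-4)) = 41 - (32 + 2*16 - 64) = 41 - (32 + 32 - 64) = 41 - 1*0 = 41 + 0 = 41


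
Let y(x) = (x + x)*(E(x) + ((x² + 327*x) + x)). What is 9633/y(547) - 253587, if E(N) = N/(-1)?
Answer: -6980547166329/27527228 ≈ -2.5359e+5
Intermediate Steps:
E(N) = -N (E(N) = N*(-1) = -N)
y(x) = 2*x*(x² + 327*x) (y(x) = (x + x)*(-x + ((x² + 327*x) + x)) = (2*x)*(-x + (x² + 328*x)) = (2*x)*(x² + 327*x) = 2*x*(x² + 327*x))
9633/y(547) - 253587 = 9633/((2*547²*(327 + 547))) - 253587 = 9633/((2*299209*874)) - 253587 = 9633/523017332 - 253587 = 9633*(1/523017332) - 253587 = 507/27527228 - 253587 = -6980547166329/27527228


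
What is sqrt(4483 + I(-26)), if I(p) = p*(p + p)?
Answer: sqrt(5835) ≈ 76.387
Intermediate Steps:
I(p) = 2*p**2 (I(p) = p*(2*p) = 2*p**2)
sqrt(4483 + I(-26)) = sqrt(4483 + 2*(-26)**2) = sqrt(4483 + 2*676) = sqrt(4483 + 1352) = sqrt(5835)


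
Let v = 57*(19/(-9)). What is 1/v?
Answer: -3/361 ≈ -0.0083102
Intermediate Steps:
v = -361/3 (v = 57*(19*(-⅑)) = 57*(-19/9) = -361/3 ≈ -120.33)
1/v = 1/(-361/3) = -3/361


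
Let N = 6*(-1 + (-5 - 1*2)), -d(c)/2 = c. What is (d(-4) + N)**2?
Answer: 1600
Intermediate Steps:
d(c) = -2*c
N = -48 (N = 6*(-1 + (-5 - 2)) = 6*(-1 - 7) = 6*(-8) = -48)
(d(-4) + N)**2 = (-2*(-4) - 48)**2 = (8 - 48)**2 = (-40)**2 = 1600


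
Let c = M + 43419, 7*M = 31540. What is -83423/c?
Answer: -583961/335473 ≈ -1.7407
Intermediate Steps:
M = 31540/7 (M = (1/7)*31540 = 31540/7 ≈ 4505.7)
c = 335473/7 (c = 31540/7 + 43419 = 335473/7 ≈ 47925.)
-83423/c = -83423/335473/7 = -83423*7/335473 = -583961/335473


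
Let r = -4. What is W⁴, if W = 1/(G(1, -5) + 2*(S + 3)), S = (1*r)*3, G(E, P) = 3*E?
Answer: 1/50625 ≈ 1.9753e-5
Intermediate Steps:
S = -12 (S = (1*(-4))*3 = -4*3 = -12)
W = -1/15 (W = 1/(3*1 + 2*(-12 + 3)) = 1/(3 + 2*(-9)) = 1/(3 - 18) = 1/(-15) = -1/15 ≈ -0.066667)
W⁴ = (-1/15)⁴ = 1/50625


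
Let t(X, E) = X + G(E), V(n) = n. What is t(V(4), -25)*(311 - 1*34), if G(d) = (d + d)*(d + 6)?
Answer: 264258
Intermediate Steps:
G(d) = 2*d*(6 + d) (G(d) = (2*d)*(6 + d) = 2*d*(6 + d))
t(X, E) = X + 2*E*(6 + E)
t(V(4), -25)*(311 - 1*34) = (4 + 2*(-25)*(6 - 25))*(311 - 1*34) = (4 + 2*(-25)*(-19))*(311 - 34) = (4 + 950)*277 = 954*277 = 264258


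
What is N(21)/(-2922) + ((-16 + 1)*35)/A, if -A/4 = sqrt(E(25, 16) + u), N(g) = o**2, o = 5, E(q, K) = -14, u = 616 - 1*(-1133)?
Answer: -25/2922 + 105*sqrt(1735)/1388 ≈ 3.1425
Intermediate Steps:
u = 1749 (u = 616 + 1133 = 1749)
N(g) = 25 (N(g) = 5**2 = 25)
A = -4*sqrt(1735) (A = -4*sqrt(-14 + 1749) = -4*sqrt(1735) ≈ -166.61)
N(21)/(-2922) + ((-16 + 1)*35)/A = 25/(-2922) + ((-16 + 1)*35)/((-4*sqrt(1735))) = 25*(-1/2922) + (-15*35)*(-sqrt(1735)/6940) = -25/2922 - (-105)*sqrt(1735)/1388 = -25/2922 + 105*sqrt(1735)/1388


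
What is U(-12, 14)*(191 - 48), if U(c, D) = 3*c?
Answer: -5148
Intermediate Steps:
U(-12, 14)*(191 - 48) = (3*(-12))*(191 - 48) = -36*143 = -5148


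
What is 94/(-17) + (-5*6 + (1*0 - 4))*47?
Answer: -27260/17 ≈ -1603.5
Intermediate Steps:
94/(-17) + (-5*6 + (1*0 - 4))*47 = 94*(-1/17) + (-30 + (0 - 4))*47 = -94/17 + (-30 - 4)*47 = -94/17 - 34*47 = -94/17 - 1598 = -27260/17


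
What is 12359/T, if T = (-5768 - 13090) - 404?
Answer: -12359/19262 ≈ -0.64163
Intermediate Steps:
T = -19262 (T = -18858 - 404 = -19262)
12359/T = 12359/(-19262) = 12359*(-1/19262) = -12359/19262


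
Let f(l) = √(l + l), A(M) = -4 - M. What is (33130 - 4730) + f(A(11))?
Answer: 28400 + I*√30 ≈ 28400.0 + 5.4772*I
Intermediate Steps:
f(l) = √2*√l (f(l) = √(2*l) = √2*√l)
(33130 - 4730) + f(A(11)) = (33130 - 4730) + √2*√(-4 - 1*11) = 28400 + √2*√(-4 - 11) = 28400 + √2*√(-15) = 28400 + √2*(I*√15) = 28400 + I*√30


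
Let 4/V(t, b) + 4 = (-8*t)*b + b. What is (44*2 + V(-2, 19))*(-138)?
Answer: -3874488/319 ≈ -12146.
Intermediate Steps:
V(t, b) = 4/(-4 + b - 8*b*t) (V(t, b) = 4/(-4 + ((-8*t)*b + b)) = 4/(-4 + (-8*b*t + b)) = 4/(-4 + (b - 8*b*t)) = 4/(-4 + b - 8*b*t))
(44*2 + V(-2, 19))*(-138) = (44*2 - 4/(4 - 1*19 + 8*19*(-2)))*(-138) = (88 - 4/(4 - 19 - 304))*(-138) = (88 - 4/(-319))*(-138) = (88 - 4*(-1/319))*(-138) = (88 + 4/319)*(-138) = (28076/319)*(-138) = -3874488/319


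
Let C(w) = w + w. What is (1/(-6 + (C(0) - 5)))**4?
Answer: 1/14641 ≈ 6.8301e-5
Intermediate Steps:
C(w) = 2*w
(1/(-6 + (C(0) - 5)))**4 = (1/(-6 + (2*0 - 5)))**4 = (1/(-6 + (0 - 5)))**4 = (1/(-6 - 5))**4 = (1/(-11))**4 = (-1/11)**4 = 1/14641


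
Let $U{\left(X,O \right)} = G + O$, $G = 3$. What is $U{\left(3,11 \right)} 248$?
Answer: $3472$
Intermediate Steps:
$U{\left(X,O \right)} = 3 + O$
$U{\left(3,11 \right)} 248 = \left(3 + 11\right) 248 = 14 \cdot 248 = 3472$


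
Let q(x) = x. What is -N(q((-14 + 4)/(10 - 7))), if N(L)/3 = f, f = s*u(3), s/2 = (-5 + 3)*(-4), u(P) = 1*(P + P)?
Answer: -288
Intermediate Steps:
u(P) = 2*P (u(P) = 1*(2*P) = 2*P)
s = 16 (s = 2*((-5 + 3)*(-4)) = 2*(-2*(-4)) = 2*8 = 16)
f = 96 (f = 16*(2*3) = 16*6 = 96)
N(L) = 288 (N(L) = 3*96 = 288)
-N(q((-14 + 4)/(10 - 7))) = -1*288 = -288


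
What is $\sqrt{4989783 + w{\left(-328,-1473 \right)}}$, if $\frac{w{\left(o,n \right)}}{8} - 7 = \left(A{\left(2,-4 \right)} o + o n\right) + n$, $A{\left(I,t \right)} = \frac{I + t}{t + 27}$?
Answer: $\frac{\sqrt{4678177207}}{23} \approx 2973.8$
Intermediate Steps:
$A{\left(I,t \right)} = \frac{I + t}{27 + t}$
$w{\left(o,n \right)} = 56 + 8 n - \frac{16 o}{23} + 8 n o$ ($w{\left(o,n \right)} = 56 + 8 \left(\left(\frac{2 - 4}{27 - 4} o + o n\right) + n\right) = 56 + 8 \left(\left(\frac{1}{23} \left(-2\right) o + n o\right) + n\right) = 56 + 8 \left(\left(- \frac{2 o}{23} + n o\right) + n\right) = 56 + 8 \left(n - \frac{2 o}{23} + n o\right) = 56 + \left(8 n - \frac{16 o}{23} + 8 n o\right) = 56 + 8 n - \frac{16 o}{23} + 8 n o$)
$\sqrt{4989783 + w{\left(-328,-1473 \right)}} = \sqrt{4989783 + \left(56 + 8 \left(-1473\right) - - \frac{5248}{23} + 8 \left(-1473\right) \left(-328\right)\right)} = \sqrt{4989783 + \left(56 - 11784 + \frac{5248}{23} + 3865152\right)} = \sqrt{4989783 + \frac{88634000}{23}} = \sqrt{\frac{203399009}{23}} = \frac{\sqrt{4678177207}}{23}$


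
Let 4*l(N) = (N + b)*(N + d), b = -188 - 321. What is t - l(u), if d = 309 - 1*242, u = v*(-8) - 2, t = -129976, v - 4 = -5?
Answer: -483185/4 ≈ -1.2080e+5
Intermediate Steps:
v = -1 (v = 4 - 5 = -1)
b = -509
u = 6 (u = -1*(-8) - 2 = 8 - 2 = 6)
d = 67 (d = 309 - 242 = 67)
l(N) = (-509 + N)*(67 + N)/4 (l(N) = ((N - 509)*(N + 67))/4 = ((-509 + N)*(67 + N))/4 = (-509 + N)*(67 + N)/4)
t - l(u) = -129976 - (-34103/4 - 221/2*6 + (1/4)*6**2) = -129976 - (-34103/4 - 663 + (1/4)*36) = -129976 - (-34103/4 - 663 + 9) = -129976 - 1*(-36719/4) = -129976 + 36719/4 = -483185/4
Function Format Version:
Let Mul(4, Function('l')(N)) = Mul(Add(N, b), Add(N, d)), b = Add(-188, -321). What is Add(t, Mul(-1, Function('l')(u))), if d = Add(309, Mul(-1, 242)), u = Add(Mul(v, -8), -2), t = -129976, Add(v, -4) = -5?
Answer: Rational(-483185, 4) ≈ -1.2080e+5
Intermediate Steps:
v = -1 (v = Add(4, -5) = -1)
b = -509
u = 6 (u = Add(Mul(-1, -8), -2) = Add(8, -2) = 6)
d = 67 (d = Add(309, -242) = 67)
Function('l')(N) = Mul(Rational(1, 4), Add(-509, N), Add(67, N)) (Function('l')(N) = Mul(Rational(1, 4), Mul(Add(N, -509), Add(N, 67))) = Mul(Rational(1, 4), Mul(Add(-509, N), Add(67, N))) = Mul(Rational(1, 4), Add(-509, N), Add(67, N)))
Add(t, Mul(-1, Function('l')(u))) = Add(-129976, Mul(-1, Add(Rational(-34103, 4), Mul(Rational(-221, 2), 6), Mul(Rational(1, 4), Pow(6, 2))))) = Add(-129976, Mul(-1, Add(Rational(-34103, 4), -663, Mul(Rational(1, 4), 36)))) = Add(-129976, Mul(-1, Add(Rational(-34103, 4), -663, 9))) = Add(-129976, Mul(-1, Rational(-36719, 4))) = Add(-129976, Rational(36719, 4)) = Rational(-483185, 4)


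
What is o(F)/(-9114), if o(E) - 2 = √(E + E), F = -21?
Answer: -1/4557 - I*√42/9114 ≈ -0.00021944 - 0.00071108*I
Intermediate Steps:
o(E) = 2 + √2*√E (o(E) = 2 + √(E + E) = 2 + √(2*E) = 2 + √2*√E)
o(F)/(-9114) = (2 + √2*√(-21))/(-9114) = (2 + √2*(I*√21))*(-1/9114) = (2 + I*√42)*(-1/9114) = -1/4557 - I*√42/9114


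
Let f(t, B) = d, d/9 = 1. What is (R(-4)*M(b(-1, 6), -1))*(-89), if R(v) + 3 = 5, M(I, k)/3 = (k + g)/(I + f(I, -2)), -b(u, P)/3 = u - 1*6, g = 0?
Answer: 89/5 ≈ 17.800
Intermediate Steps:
d = 9 (d = 9*1 = 9)
f(t, B) = 9
b(u, P) = 18 - 3*u (b(u, P) = -3*(u - 1*6) = -3*(u - 6) = -3*(-6 + u) = 18 - 3*u)
M(I, k) = 3*k/(9 + I) (M(I, k) = 3*((k + 0)/(I + 9)) = 3*(k/(9 + I)) = 3*k/(9 + I))
R(v) = 2 (R(v) = -3 + 5 = 2)
(R(-4)*M(b(-1, 6), -1))*(-89) = (2*(3*(-1)/(9 + (18 - 3*(-1)))))*(-89) = (2*(3*(-1)/(9 + (18 + 3))))*(-89) = (2*(3*(-1)/(9 + 21)))*(-89) = (2*(3*(-1)/30))*(-89) = (2*(3*(-1)*(1/30)))*(-89) = (2*(-⅒))*(-89) = -⅕*(-89) = 89/5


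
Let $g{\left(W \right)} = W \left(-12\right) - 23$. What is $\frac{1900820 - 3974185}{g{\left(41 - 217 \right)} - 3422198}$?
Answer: $\frac{296195}{488587} \approx 0.60623$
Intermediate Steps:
$g{\left(W \right)} = -23 - 12 W$ ($g{\left(W \right)} = - 12 W - 23 = -23 - 12 W$)
$\frac{1900820 - 3974185}{g{\left(41 - 217 \right)} - 3422198} = \frac{1900820 - 3974185}{\left(-23 - 12 \left(41 - 217\right)\right) - 3422198} = - \frac{2073365}{\left(-23 - -2112\right) - 3422198} = - \frac{2073365}{\left(-23 + 2112\right) - 3422198} = - \frac{2073365}{2089 - 3422198} = - \frac{2073365}{-3420109} = \left(-2073365\right) \left(- \frac{1}{3420109}\right) = \frac{296195}{488587}$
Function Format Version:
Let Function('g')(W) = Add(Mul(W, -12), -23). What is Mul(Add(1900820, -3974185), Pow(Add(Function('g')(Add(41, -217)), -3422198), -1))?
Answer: Rational(296195, 488587) ≈ 0.60623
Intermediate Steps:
Function('g')(W) = Add(-23, Mul(-12, W)) (Function('g')(W) = Add(Mul(-12, W), -23) = Add(-23, Mul(-12, W)))
Mul(Add(1900820, -3974185), Pow(Add(Function('g')(Add(41, -217)), -3422198), -1)) = Mul(Add(1900820, -3974185), Pow(Add(Add(-23, Mul(-12, Add(41, -217))), -3422198), -1)) = Mul(-2073365, Pow(Add(Add(-23, Mul(-12, -176)), -3422198), -1)) = Mul(-2073365, Pow(Add(Add(-23, 2112), -3422198), -1)) = Mul(-2073365, Pow(Add(2089, -3422198), -1)) = Mul(-2073365, Pow(-3420109, -1)) = Mul(-2073365, Rational(-1, 3420109)) = Rational(296195, 488587)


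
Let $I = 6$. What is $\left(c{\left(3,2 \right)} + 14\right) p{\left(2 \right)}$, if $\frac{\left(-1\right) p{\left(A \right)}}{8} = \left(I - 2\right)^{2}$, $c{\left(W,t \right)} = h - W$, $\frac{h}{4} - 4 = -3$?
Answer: $-1920$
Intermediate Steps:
$h = 4$ ($h = 16 + 4 \left(-3\right) = 16 - 12 = 4$)
$c{\left(W,t \right)} = 4 - W$
$p{\left(A \right)} = -128$ ($p{\left(A \right)} = - 8 \left(6 - 2\right)^{2} = - 8 \cdot 4^{2} = \left(-8\right) 16 = -128$)
$\left(c{\left(3,2 \right)} + 14\right) p{\left(2 \right)} = \left(\left(4 - 3\right) + 14\right) \left(-128\right) = \left(1 + 14\right) \left(-128\right) = 15 \left(-128\right) = -1920$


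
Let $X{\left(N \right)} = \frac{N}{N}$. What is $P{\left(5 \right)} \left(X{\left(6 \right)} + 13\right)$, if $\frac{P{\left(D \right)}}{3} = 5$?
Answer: $210$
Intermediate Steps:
$X{\left(N \right)} = 1$
$P{\left(D \right)} = 15$ ($P{\left(D \right)} = 3 \cdot 5 = 15$)
$P{\left(5 \right)} \left(X{\left(6 \right)} + 13\right) = 15 \left(1 + 13\right) = 15 \cdot 14 = 210$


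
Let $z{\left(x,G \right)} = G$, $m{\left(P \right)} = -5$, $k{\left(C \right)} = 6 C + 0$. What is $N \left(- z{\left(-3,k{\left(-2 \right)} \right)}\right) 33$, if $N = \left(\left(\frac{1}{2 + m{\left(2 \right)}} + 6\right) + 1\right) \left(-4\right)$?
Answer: $-10560$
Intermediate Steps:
$k{\left(C \right)} = 6 C$
$N = - \frac{80}{3}$ ($N = \left(\left(\frac{1}{2 - 5} + 6\right) + 1\right) \left(-4\right) = \left(\left(\frac{1}{-3} + 6\right) + 1\right) \left(-4\right) = \left(\left(- \frac{1}{3} + 6\right) + 1\right) \left(-4\right) = \left(\frac{17}{3} + 1\right) \left(-4\right) = \frac{20}{3} \left(-4\right) = - \frac{80}{3} \approx -26.667$)
$N \left(- z{\left(-3,k{\left(-2 \right)} \right)}\right) 33 = - \frac{80 \left(- 6 \left(-2\right)\right)}{3} \cdot 33 = - \frac{80 \left(\left(-1\right) \left(-12\right)\right)}{3} \cdot 33 = \left(- \frac{80}{3}\right) 12 \cdot 33 = \left(-320\right) 33 = -10560$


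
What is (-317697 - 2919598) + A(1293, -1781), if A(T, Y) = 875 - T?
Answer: -3237713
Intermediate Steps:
(-317697 - 2919598) + A(1293, -1781) = (-317697 - 2919598) + (875 - 1*1293) = -3237295 + (875 - 1293) = -3237295 - 418 = -3237713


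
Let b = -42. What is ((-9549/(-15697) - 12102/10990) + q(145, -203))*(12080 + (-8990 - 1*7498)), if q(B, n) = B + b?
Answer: -38974459359224/86255015 ≈ -4.5185e+5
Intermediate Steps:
q(B, n) = -42 + B (q(B, n) = B - 42 = -42 + B)
((-9549/(-15697) - 12102/10990) + q(145, -203))*(12080 + (-8990 - 1*7498)) = ((-9549/(-15697) - 12102/10990) + (-42 + 145))*(12080 + (-8990 - 1*7498)) = ((-9549*(-1/15697) - 12102*1/10990) + 103)*(12080 + (-8990 - 7498)) = ((9549/15697 - 6051/5495) + 103)*(12080 - 16488) = (-42510792/86255015 + 103)*(-4408) = (8841755753/86255015)*(-4408) = -38974459359224/86255015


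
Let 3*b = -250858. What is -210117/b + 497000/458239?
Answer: 413527837889/114952919062 ≈ 3.5974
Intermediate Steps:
b = -250858/3 (b = (1/3)*(-250858) = -250858/3 ≈ -83619.)
-210117/b + 497000/458239 = -210117/(-250858/3) + 497000/458239 = -210117*(-3/250858) + 497000*(1/458239) = 630351/250858 + 497000/458239 = 413527837889/114952919062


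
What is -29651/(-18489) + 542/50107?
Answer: 1495743695/926428323 ≈ 1.6145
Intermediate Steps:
-29651/(-18489) + 542/50107 = -29651*(-1/18489) + 542*(1/50107) = 29651/18489 + 542/50107 = 1495743695/926428323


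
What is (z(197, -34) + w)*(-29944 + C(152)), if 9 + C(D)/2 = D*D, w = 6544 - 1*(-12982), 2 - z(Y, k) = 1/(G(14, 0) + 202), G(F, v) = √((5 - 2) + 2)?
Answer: 12943556496820/40799 + 16246*√5/40799 ≈ 3.1725e+8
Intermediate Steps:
G(F, v) = √5 (G(F, v) = √(3 + 2) = √5)
z(Y, k) = 2 - 1/(202 + √5) (z(Y, k) = 2 - 1/(√5 + 202) = 2 - 1/(202 + √5))
w = 19526 (w = 6544 + 12982 = 19526)
C(D) = -18 + 2*D² (C(D) = -18 + 2*(D*D) = -18 + 2*D²)
(z(197, -34) + w)*(-29944 + C(152)) = ((81396/40799 + √5/40799) + 19526)*(-29944 + (-18 + 2*152²)) = (796722670/40799 + √5/40799)*(-29944 + (-18 + 2*23104)) = (796722670/40799 + √5/40799)*(-29944 + (-18 + 46208)) = (796722670/40799 + √5/40799)*(-29944 + 46190) = (796722670/40799 + √5/40799)*16246 = 12943556496820/40799 + 16246*√5/40799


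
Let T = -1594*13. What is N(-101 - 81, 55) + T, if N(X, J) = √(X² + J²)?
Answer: -20722 + √36149 ≈ -20532.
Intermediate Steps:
N(X, J) = √(J² + X²)
T = -20722
N(-101 - 81, 55) + T = √(55² + (-101 - 81)²) - 20722 = √(3025 + (-182)²) - 20722 = √(3025 + 33124) - 20722 = √36149 - 20722 = -20722 + √36149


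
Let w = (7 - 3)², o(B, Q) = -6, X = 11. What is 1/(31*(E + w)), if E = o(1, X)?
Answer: 1/310 ≈ 0.0032258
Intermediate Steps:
E = -6
w = 16 (w = 4² = 16)
1/(31*(E + w)) = 1/(31*(-6 + 16)) = 1/(31*10) = 1/310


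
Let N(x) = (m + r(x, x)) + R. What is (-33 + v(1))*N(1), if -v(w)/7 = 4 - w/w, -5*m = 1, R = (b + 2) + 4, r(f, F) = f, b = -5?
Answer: -486/5 ≈ -97.200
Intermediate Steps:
R = 1 (R = (-5 + 2) + 4 = -3 + 4 = 1)
m = -⅕ (m = -⅕*1 = -⅕ ≈ -0.20000)
N(x) = ⅘ + x (N(x) = (-⅕ + x) + 1 = ⅘ + x)
v(w) = -21 (v(w) = -7*(4 - w/w) = -7*(4 - 1*1) = -7*(4 - 1) = -7*3 = -21)
(-33 + v(1))*N(1) = (-33 - 21)*(⅘ + 1) = -54*9/5 = -486/5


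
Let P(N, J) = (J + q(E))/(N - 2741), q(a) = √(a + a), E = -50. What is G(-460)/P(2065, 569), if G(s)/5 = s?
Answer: 884681200/323861 - 15548000*I/323861 ≈ 2731.7 - 48.008*I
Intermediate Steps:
G(s) = 5*s
q(a) = √2*√a (q(a) = √(2*a) = √2*√a)
P(N, J) = (J + 10*I)/(-2741 + N) (P(N, J) = (J + √2*√(-50))/(N - 2741) = (J + √2*(5*I*√2))/(-2741 + N) = (J + 10*I)/(-2741 + N))
G(-460)/P(2065, 569) = (5*(-460))/(((569 + 10*I)/(-2741 + 2065))) = -(-884681200/323861 + 15548000*I/323861) = -2300*456976*(-569/676 + 5*I/338)/323861 = -1051044800*(-569/676 + 5*I/338)/323861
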